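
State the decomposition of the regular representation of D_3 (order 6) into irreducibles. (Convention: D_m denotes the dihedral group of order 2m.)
Each irreducible V_i of dimension d_i appears with multiplicity d_i, i.e. rho_reg = (direct sum over all irreducibles V_i) d_i V_i. The irreducible dimensions for D_3 are 1, 1, 2: 2 irreducibles of dimension 1, each with multiplicity 1; 1 irreducible of dimension 2, with multiplicity 2. Total dimension 2*1*1 + 1*2*2 = 6 = |G|.

Solution. General theorem: in the regular representation of a finite group G, each irreducible appears with multiplicity equal to its dimension. Check: dim(rho_reg) = sum d_i^2 = 1 + 1 + 4 = 6 = |G|.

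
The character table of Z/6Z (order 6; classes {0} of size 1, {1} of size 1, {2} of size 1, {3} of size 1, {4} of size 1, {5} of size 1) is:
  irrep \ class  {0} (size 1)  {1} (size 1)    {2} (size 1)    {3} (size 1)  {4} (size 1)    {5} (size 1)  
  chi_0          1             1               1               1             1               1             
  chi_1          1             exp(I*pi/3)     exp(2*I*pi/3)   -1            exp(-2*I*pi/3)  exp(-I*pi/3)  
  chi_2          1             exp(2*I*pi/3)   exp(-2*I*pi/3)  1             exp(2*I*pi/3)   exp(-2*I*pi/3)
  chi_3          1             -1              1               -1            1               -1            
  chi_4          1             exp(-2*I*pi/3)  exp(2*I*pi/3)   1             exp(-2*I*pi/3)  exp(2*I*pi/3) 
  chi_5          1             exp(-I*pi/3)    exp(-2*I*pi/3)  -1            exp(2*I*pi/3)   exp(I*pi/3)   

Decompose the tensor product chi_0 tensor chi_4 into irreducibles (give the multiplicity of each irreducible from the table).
chi_0 tensor chi_4 = chi_4 (all other irreducibles have multiplicity 0).

Working: The character of a tensor product is the pointwise product (chi_0 * chi_4)(C) = chi_0(C) * chi_4(C):
  {0}: (1)*(1), {1}: (1)*(exp(-2*I*pi/3)), {2}: (1)*(exp(2*I*pi/3)), {3}: (1)*(1), {4}: (1)*(exp(-2*I*pi/3)), {5}: (1)*(exp(2*I*pi/3))
so (chi_0 * chi_4) takes values
  {0} -> 1, {1} -> exp(-2*I*pi/3), {2} -> exp(2*I*pi/3), {3} -> 1, {4} -> exp(-2*I*pi/3), {5} -> exp(2*I*pi/3).
Now take the inner product of this character with each irreducible chi from the table, <chi_0*chi_4, chi> = (1/6) sum_C |C| (chi_0*chi_4)(C) conj(chi(C)):
  <chi_0*chi_4, chi_0> = (1/6)[1*(1)*conj(1) + 1*(exp(-2*I*pi/3))*conj(1) + 1*(exp(2*I*pi/3))*conj(1) + 1*(1)*conj(1) + 1*(exp(-2*I*pi/3))*conj(1) + 1*(exp(2*I*pi/3))*conj(1)]
      = (1/6)[(1) + (exp(-2*I*pi/3)) + (exp(2*I*pi/3)) + (1) + (exp(-2*I*pi/3)) + (exp(2*I*pi/3))] = 0/6 = 0
  <chi_0*chi_4, chi_1> = (1/6)[1*(1)*conj(1) + 1*(exp(-2*I*pi/3))*conj(exp(I*pi/3)) + 1*(exp(2*I*pi/3))*conj(exp(2*I*pi/3)) + 1*(1)*conj(-1) + 1*(exp(-2*I*pi/3))*conj(exp(-2*I*pi/3)) + 1*(exp(2*I*pi/3))*conj(exp(-I*pi/3))]
      = (1/6)[(1) + (-1) + (1) + (-1) + (1) + (-1)] = 0/6 = 0
  <chi_0*chi_4, chi_2> = (1/6)[1*(1)*conj(1) + 1*(exp(-2*I*pi/3))*conj(exp(2*I*pi/3)) + 1*(exp(2*I*pi/3))*conj(exp(-2*I*pi/3)) + 1*(1)*conj(1) + 1*(exp(-2*I*pi/3))*conj(exp(2*I*pi/3)) + 1*(exp(2*I*pi/3))*conj(exp(-2*I*pi/3))]
      = (1/6)[(1) + (exp(2*I*pi/3)) + (exp(-2*I*pi/3)) + (1) + (exp(2*I*pi/3)) + (exp(-2*I*pi/3))] = 0/6 = 0
  <chi_0*chi_4, chi_3> = (1/6)[1*(1)*conj(1) + 1*(exp(-2*I*pi/3))*conj(-1) + 1*(exp(2*I*pi/3))*conj(1) + 1*(1)*conj(-1) + 1*(exp(-2*I*pi/3))*conj(1) + 1*(exp(2*I*pi/3))*conj(-1)]
      = (1/6)[(1) + (-exp(-2*I*pi/3)) + (exp(2*I*pi/3)) + (-1) + (exp(-2*I*pi/3)) + (-exp(2*I*pi/3))] = 0/6 = 0
  <chi_0*chi_4, chi_4> = (1/6)[1*(1)*conj(1) + 1*(exp(-2*I*pi/3))*conj(exp(-2*I*pi/3)) + 1*(exp(2*I*pi/3))*conj(exp(2*I*pi/3)) + 1*(1)*conj(1) + 1*(exp(-2*I*pi/3))*conj(exp(-2*I*pi/3)) + 1*(exp(2*I*pi/3))*conj(exp(2*I*pi/3))]
      = (1/6)[(1) + (1) + (1) + (1) + (1) + (1)] = 6/6 = 1
  <chi_0*chi_4, chi_5> = (1/6)[1*(1)*conj(1) + 1*(exp(-2*I*pi/3))*conj(exp(-I*pi/3)) + 1*(exp(2*I*pi/3))*conj(exp(-2*I*pi/3)) + 1*(1)*conj(-1) + 1*(exp(-2*I*pi/3))*conj(exp(2*I*pi/3)) + 1*(exp(2*I*pi/3))*conj(exp(I*pi/3))]
      = (1/6)[(1) + (exp(-I*pi/3)) + (exp(-2*I*pi/3)) + (-1) + (exp(2*I*pi/3)) + (exp(I*pi/3))] = 0/6 = 0
(Exp terms are combined using exp(i*s)*conj(exp(i*t)) = exp(i*(s-t)), and sums of them are collapsed using the identity that for every m > 1 the m distinct m-th roots of unity sum to 0, e.g. 1 + exp(2*I*pi/3) + exp(-2*I*pi/3) = 0.)
Hence the multiplicities are chi_4: 1. Dimension check: dim(chi_0)*dim(chi_4) = 1*1 = 1 and sum (mult * dim) = 1*1 = 1.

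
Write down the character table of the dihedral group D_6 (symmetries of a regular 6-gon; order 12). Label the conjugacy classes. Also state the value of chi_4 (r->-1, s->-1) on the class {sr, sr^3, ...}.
Conjugacy classes: {e} of size 1, {r^3} of size 1, {r^1, r^5} of size 2, {r^2, r^4} of size 2, {s, sr^2, ...} of size 3, {sr, sr^3, ...} of size 3.
Character table:
  irrep \ class              {e} (size 1)  {r^3} (size 1)  {r^1, r^5} (size 2)  {r^2, r^4} (size 2)  {s, sr^2, ...} (size 3)  {sr, sr^3, ...} (size 3)
  chi_1 (triv)               1             1               1                    1                    1                        1                       
  chi_2 (sign: r->1, s->-1)  1             1               1                    1                    -1                       -1                      
  chi_3 (r->-1, s->1)        1             -1              -1                   1                    1                        -1                      
  chi_4 (r->-1, s->-1)       1             -1              -1                   1                    -1                       1                       
  chi_5 (2d, j=1)            2             -2              1                    -1                   0                        0                       
  chi_6 (2d, j=2)            2             2               -1                   -1                   0                        0                       

Spot check: chi_4 (r->-1, s->-1) on {sr, sr^3, ...} = 1.

Proof sketch: D_6 has order 2*6 = 12 with 6 conjugacy classes, hence 6 irreducibles. Sum of squared dims 1 + 1 + 1 + 1 + 4 + 4 = 12 = |G|. Linear characters come from the abelianisation; the 2-dimensional irreps have character r^k -> 2*cos(2*pi*j*k/6), reflections -> 0.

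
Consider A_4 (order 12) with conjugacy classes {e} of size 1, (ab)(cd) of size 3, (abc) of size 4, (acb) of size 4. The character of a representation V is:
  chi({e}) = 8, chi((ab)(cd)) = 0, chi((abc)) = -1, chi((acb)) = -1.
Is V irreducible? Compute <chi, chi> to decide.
Not irreducible (reducible): <chi, chi> = 6 > 1.

Why: <chi, chi> = (1/|G|) sum_C |C| * |chi(C)|^2 = (1/12)[1*|8|^2 + 3*|0|^2 + 4*|-1|^2 + 4*|-1|^2]
  = (1/12)[(64) + (0) + (4) + (4)] = 72/12 = 6.
(Exp terms are combined using exp(i*s)*conj(exp(i*t)) = exp(i*(s-t)), and sums of them are collapsed using the identity that for every m > 1 the m distinct m-th roots of unity sum to 0, e.g. 1 + exp(2*I*pi/3) + exp(-2*I*pi/3) = 0.)
A character is irreducible iff <chi, chi> = 1, so this representation is reducible.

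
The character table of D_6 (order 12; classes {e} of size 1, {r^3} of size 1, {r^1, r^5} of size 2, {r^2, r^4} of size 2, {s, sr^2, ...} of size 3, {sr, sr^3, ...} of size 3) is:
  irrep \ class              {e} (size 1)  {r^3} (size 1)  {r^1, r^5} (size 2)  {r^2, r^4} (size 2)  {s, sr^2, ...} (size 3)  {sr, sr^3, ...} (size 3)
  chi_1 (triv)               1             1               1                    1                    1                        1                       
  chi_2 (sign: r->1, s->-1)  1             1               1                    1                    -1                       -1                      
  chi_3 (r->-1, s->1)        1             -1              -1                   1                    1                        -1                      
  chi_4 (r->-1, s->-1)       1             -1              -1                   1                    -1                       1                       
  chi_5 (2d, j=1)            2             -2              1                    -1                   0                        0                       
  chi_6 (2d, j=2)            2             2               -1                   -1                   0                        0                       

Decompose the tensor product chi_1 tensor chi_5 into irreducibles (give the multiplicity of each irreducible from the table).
chi_1 tensor chi_5 = chi_5 (all other irreducibles have multiplicity 0).

Derivation: The character of a tensor product is the pointwise product (chi_1 * chi_5)(C) = chi_1(C) * chi_5(C):
  {e}: (1)*(2), {r^3}: (1)*(-2), {r^1, r^5}: (1)*(1), {r^2, r^4}: (1)*(-1), {s, sr^2, ...}: (1)*(0), {sr, sr^3, ...}: (1)*(0)
so (chi_1 * chi_5) takes values
  {e} -> 2, {r^3} -> -2, {r^1, r^5} -> 1, {r^2, r^4} -> -1, {s, sr^2, ...} -> 0, {sr, sr^3, ...} -> 0.
Now take the inner product of this character with each irreducible chi from the table, <chi_1*chi_5, chi> = (1/12) sum_C |C| (chi_1*chi_5)(C) conj(chi(C)):
  <chi_1*chi_5, chi_1> = (1/12)[1*(2)*conj(1) + 1*(-2)*conj(1) + 2*(1)*conj(1) + 2*(-1)*conj(1) + 3*(0)*conj(1) + 3*(0)*conj(1)]
      = (1/12)[(2) + (-2) + (2) + (-2) + (0) + (0)] = 0/12 = 0
  <chi_1*chi_5, chi_2> = (1/12)[1*(2)*conj(1) + 1*(-2)*conj(1) + 2*(1)*conj(1) + 2*(-1)*conj(1) + 3*(0)*conj(-1) + 3*(0)*conj(-1)]
      = (1/12)[(2) + (-2) + (2) + (-2) + (0) + (0)] = 0/12 = 0
  <chi_1*chi_5, chi_3> = (1/12)[1*(2)*conj(1) + 1*(-2)*conj(-1) + 2*(1)*conj(-1) + 2*(-1)*conj(1) + 3*(0)*conj(1) + 3*(0)*conj(-1)]
      = (1/12)[(2) + (2) + (-2) + (-2) + (0) + (0)] = 0/12 = 0
  <chi_1*chi_5, chi_4> = (1/12)[1*(2)*conj(1) + 1*(-2)*conj(-1) + 2*(1)*conj(-1) + 2*(-1)*conj(1) + 3*(0)*conj(-1) + 3*(0)*conj(1)]
      = (1/12)[(2) + (2) + (-2) + (-2) + (0) + (0)] = 0/12 = 0
  <chi_1*chi_5, chi_5> = (1/12)[1*(2)*conj(2) + 1*(-2)*conj(-2) + 2*(1)*conj(1) + 2*(-1)*conj(-1) + 3*(0)*conj(0) + 3*(0)*conj(0)]
      = (1/12)[(4) + (4) + (2) + (2) + (0) + (0)] = 12/12 = 1
  <chi_1*chi_5, chi_6> = (1/12)[1*(2)*conj(2) + 1*(-2)*conj(2) + 2*(1)*conj(-1) + 2*(-1)*conj(-1) + 3*(0)*conj(0) + 3*(0)*conj(0)]
      = (1/12)[(4) + (-4) + (-2) + (2) + (0) + (0)] = 0/12 = 0
Hence the multiplicities are chi_5: 1. Dimension check: dim(chi_1)*dim(chi_5) = 1*2 = 2 and sum (mult * dim) = 1*2 = 2.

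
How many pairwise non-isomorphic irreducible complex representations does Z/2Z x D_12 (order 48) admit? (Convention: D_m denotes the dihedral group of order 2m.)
18

Reasoning: The number of irreducible complex representations of a finite group equals its number of conjugacy classes. For a direct product, #classes(G x H) = #classes(G) * #classes(H). Z/2Z has 2 classes (abelian), D_12 has 9 classes, so 2 * 9 = 18, so Z/2Z x D_12 (order 48) has exactly 18 irreducible complex representations.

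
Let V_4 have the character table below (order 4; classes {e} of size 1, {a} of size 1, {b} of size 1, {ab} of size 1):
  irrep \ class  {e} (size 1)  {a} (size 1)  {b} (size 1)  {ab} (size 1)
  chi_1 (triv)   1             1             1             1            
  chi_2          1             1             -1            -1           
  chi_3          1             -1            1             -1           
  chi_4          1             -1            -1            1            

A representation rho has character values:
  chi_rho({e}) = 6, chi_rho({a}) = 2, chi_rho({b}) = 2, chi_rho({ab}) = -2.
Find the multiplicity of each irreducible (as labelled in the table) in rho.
Multiplicities: chi_1: 2, chi_2: 2, chi_3: 2, chi_4: 0.

Working: Use <chi_rho, chi> = (1/|G|) sum_C |C| * chi_rho(C) * conj(chi(C)) with |G| = 4 for each irreducible chi in the table:
  <chi_rho, chi_1> = (1/4)[1*(6)*conj(1) + 1*(2)*conj(1) + 1*(2)*conj(1) + 1*(-2)*conj(1)]
      = (1/4)[(6) + (2) + (2) + (-2)] = 8/4 = 2
  <chi_rho, chi_2> = (1/4)[1*(6)*conj(1) + 1*(2)*conj(1) + 1*(2)*conj(-1) + 1*(-2)*conj(-1)]
      = (1/4)[(6) + (2) + (-2) + (2)] = 8/4 = 2
  <chi_rho, chi_3> = (1/4)[1*(6)*conj(1) + 1*(2)*conj(-1) + 1*(2)*conj(1) + 1*(-2)*conj(-1)]
      = (1/4)[(6) + (-2) + (2) + (2)] = 8/4 = 2
  <chi_rho, chi_4> = (1/4)[1*(6)*conj(1) + 1*(2)*conj(-1) + 1*(2)*conj(-1) + 1*(-2)*conj(1)]
      = (1/4)[(6) + (-2) + (-2) + (-2)] = 0/4 = 0
Dimension check: dim(rho) = sum (mult * dim) = 2*1 + 2*1 + 2*1 + 0*1 = 6 = chi_rho(e) = 6.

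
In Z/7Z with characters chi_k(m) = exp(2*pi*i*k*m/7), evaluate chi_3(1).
chi_3(1) = zeta_7^3 = exp(6*I*pi/7)

Solution. chi_3(1) = zeta_7^(3*1) = zeta_7^3. Since zeta_7^7 = 1, this equals zeta_7^3 = exp(2*pi*i*3/7) = exp(6*I*pi/7).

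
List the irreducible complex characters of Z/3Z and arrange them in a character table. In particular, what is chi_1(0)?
Character table of Z/3Z (irreps indexed chi_0,...,chi_2 with chi_k(m) = zeta_3^(k*m), zeta_3 = exp(2*pi*i/3)):
  irrep \ class  {0} (size 1)  {1} (size 1)    {2} (size 1)  
  chi_0          1             1               1             
  chi_1          1             exp(2*I*pi/3)   exp(-2*I*pi/3)
  chi_2          1             exp(-2*I*pi/3)  exp(2*I*pi/3) 

Spot check: chi_1(0) = zeta_3^(1*0) = zeta_3^0 = 1.

Z/3Z is abelian, so all 3 irreducible complex representations are 1-dimensional. They are given by chi_k(m) = zeta_3^(k*m) for k = 0,...,2. Row orthogonality: sum_m chi_k(m) conj(chi_l(m)) = 3 * [k = l].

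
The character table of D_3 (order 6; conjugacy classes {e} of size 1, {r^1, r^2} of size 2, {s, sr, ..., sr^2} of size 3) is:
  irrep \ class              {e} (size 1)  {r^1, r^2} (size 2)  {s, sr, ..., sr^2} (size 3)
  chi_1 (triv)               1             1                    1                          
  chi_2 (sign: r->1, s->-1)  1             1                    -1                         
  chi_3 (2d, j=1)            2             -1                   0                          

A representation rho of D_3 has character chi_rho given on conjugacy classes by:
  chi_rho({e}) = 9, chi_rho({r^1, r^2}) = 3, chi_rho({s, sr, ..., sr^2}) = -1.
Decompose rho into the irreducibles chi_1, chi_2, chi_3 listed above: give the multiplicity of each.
Multiplicities: chi_1: 2, chi_2: 3, chi_3: 2.

Working: Use <chi_rho, chi> = (1/|G|) sum_C |C| * chi_rho(C) * conj(chi(C)) with |G| = 6 for each irreducible chi in the table:
  <chi_rho, chi_1> = (1/6)[1*(9)*conj(1) + 2*(3)*conj(1) + 3*(-1)*conj(1)]
      = (1/6)[(9) + (6) + (-3)] = 12/6 = 2
  <chi_rho, chi_2> = (1/6)[1*(9)*conj(1) + 2*(3)*conj(1) + 3*(-1)*conj(-1)]
      = (1/6)[(9) + (6) + (3)] = 18/6 = 3
  <chi_rho, chi_3> = (1/6)[1*(9)*conj(2) + 2*(3)*conj(-1) + 3*(-1)*conj(0)]
      = (1/6)[(18) + (-6) + (0)] = 12/6 = 2
Dimension check: dim(rho) = sum (mult * dim) = 2*1 + 3*1 + 2*2 = 9 = chi_rho(e) = 9.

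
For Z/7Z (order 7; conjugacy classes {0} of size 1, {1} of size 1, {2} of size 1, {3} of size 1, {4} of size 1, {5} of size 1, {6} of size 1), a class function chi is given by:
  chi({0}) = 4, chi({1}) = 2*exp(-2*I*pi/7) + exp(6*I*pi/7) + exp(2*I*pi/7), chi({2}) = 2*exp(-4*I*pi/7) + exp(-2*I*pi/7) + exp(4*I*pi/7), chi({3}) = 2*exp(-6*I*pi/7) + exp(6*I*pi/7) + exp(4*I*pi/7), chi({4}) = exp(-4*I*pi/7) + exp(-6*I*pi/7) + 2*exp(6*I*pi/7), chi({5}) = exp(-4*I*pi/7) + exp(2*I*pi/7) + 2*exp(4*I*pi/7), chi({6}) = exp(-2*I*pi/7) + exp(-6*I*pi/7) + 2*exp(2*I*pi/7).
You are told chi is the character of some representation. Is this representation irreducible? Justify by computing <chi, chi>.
Not irreducible (reducible): <chi, chi> = 6 > 1.

Solution. <chi, chi> = (1/|G|) sum_C |C| * |chi(C)|^2 = (1/7)[1*|4|^2 + 1*|2*exp(-2*I*pi/7) + exp(6*I*pi/7) + exp(2*I*pi/7)|^2 + 1*|2*exp(-4*I*pi/7) + exp(-2*I*pi/7) + exp(4*I*pi/7)|^2 + 1*|2*exp(-6*I*pi/7) + exp(6*I*pi/7) + exp(4*I*pi/7)|^2 + 1*|exp(-4*I*pi/7) + exp(-6*I*pi/7) + 2*exp(6*I*pi/7)|^2 + 1*|exp(-4*I*pi/7) + exp(2*I*pi/7) + 2*exp(4*I*pi/7)|^2 + 1*|exp(-2*I*pi/7) + exp(-6*I*pi/7) + 2*exp(2*I*pi/7)|^2]
  = (1/7)[(16) + (6 + 3*exp(-4*I*pi/7) + 2*exp(-6*I*pi/7) + 2*exp(6*I*pi/7) + 3*exp(4*I*pi/7)) + (6 + 2*exp(-2*I*pi/7) + 3*exp(-6*I*pi/7) + 3*exp(6*I*pi/7) + 2*exp(2*I*pi/7)) + (6 + 3*exp(-2*I*pi/7) + 2*exp(-4*I*pi/7) + 2*exp(4*I*pi/7) + 3*exp(2*I*pi/7)) + (6 + 3*exp(-2*I*pi/7) + 2*exp(-4*I*pi/7) + 2*exp(4*I*pi/7) + 3*exp(2*I*pi/7)) + (6 + 2*exp(-2*I*pi/7) + 3*exp(-6*I*pi/7) + 3*exp(6*I*pi/7) + 2*exp(2*I*pi/7)) + (6 + 3*exp(-4*I*pi/7) + 2*exp(-6*I*pi/7) + 2*exp(6*I*pi/7) + 3*exp(4*I*pi/7))] = 42/7 = 6.
(Exp terms are combined using exp(i*s)*conj(exp(i*t)) = exp(i*(s-t)), and sums of them are collapsed using the identity that for every m > 1 the m distinct m-th roots of unity sum to 0, e.g. 1 + exp(2*I*pi/3) + exp(-2*I*pi/3) = 0.)
A character is irreducible iff <chi, chi> = 1, so this representation is reducible.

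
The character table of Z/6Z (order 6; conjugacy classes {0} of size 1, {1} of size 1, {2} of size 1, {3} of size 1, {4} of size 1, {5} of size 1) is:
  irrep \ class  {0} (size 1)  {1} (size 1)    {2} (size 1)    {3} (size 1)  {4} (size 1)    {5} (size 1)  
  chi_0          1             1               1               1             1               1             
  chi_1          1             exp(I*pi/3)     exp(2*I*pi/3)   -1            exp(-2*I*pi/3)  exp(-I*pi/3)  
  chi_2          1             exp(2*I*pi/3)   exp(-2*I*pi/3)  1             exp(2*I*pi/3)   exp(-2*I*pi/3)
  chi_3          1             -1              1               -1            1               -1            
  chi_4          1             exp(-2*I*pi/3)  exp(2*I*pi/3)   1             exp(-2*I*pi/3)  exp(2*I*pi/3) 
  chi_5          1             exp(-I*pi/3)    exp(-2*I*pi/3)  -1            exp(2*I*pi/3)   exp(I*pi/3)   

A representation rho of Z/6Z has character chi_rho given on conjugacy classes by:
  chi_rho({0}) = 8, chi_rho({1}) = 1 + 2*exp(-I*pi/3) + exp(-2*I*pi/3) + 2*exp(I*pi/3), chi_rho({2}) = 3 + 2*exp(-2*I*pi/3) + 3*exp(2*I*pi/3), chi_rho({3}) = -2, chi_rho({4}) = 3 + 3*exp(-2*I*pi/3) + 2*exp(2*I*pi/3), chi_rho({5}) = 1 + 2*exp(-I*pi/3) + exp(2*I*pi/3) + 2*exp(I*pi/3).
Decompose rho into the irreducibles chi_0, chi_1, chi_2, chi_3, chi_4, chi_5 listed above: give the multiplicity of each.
Multiplicities: chi_0: 2, chi_1: 2, chi_2: 0, chi_3: 1, chi_4: 1, chi_5: 2.

Reasoning: Use <chi_rho, chi> = (1/|G|) sum_C |C| * chi_rho(C) * conj(chi(C)) with |G| = 6 for each irreducible chi in the table:
  <chi_rho, chi_0> = (1/6)[1*(8)*conj(1) + 1*(1 + 2*exp(-I*pi/3) + exp(-2*I*pi/3) + 2*exp(I*pi/3))*conj(1) + 1*(3 + 2*exp(-2*I*pi/3) + 3*exp(2*I*pi/3))*conj(1) + 1*(-2)*conj(1) + 1*(3 + 3*exp(-2*I*pi/3) + 2*exp(2*I*pi/3))*conj(1) + 1*(1 + 2*exp(-I*pi/3) + exp(2*I*pi/3) + 2*exp(I*pi/3))*conj(1)]
      = (1/6)[(8) + (1 + 2*exp(-I*pi/3) + exp(-2*I*pi/3) + 2*exp(I*pi/3)) + (3 + 2*exp(-2*I*pi/3) + 3*exp(2*I*pi/3)) + (-2) + (3 + 3*exp(-2*I*pi/3) + 2*exp(2*I*pi/3)) + (1 + 2*exp(-I*pi/3) + exp(2*I*pi/3) + 2*exp(I*pi/3))] = 12/6 = 2
  <chi_rho, chi_1> = (1/6)[1*(8)*conj(1) + 1*(1 + 2*exp(-I*pi/3) + exp(-2*I*pi/3) + 2*exp(I*pi/3))*conj(exp(I*pi/3)) + 1*(3 + 2*exp(-2*I*pi/3) + 3*exp(2*I*pi/3))*conj(exp(2*I*pi/3)) + 1*(-2)*conj(-1) + 1*(3 + 3*exp(-2*I*pi/3) + 2*exp(2*I*pi/3))*conj(exp(-2*I*pi/3)) + 1*(1 + 2*exp(-I*pi/3) + exp(2*I*pi/3) + 2*exp(I*pi/3))*conj(exp(-I*pi/3))]
      = (1/6)[(8) + (1 + 2*exp(-2*I*pi/3) + exp(-I*pi/3)) + (3 + 3*exp(-2*I*pi/3) + 2*exp(2*I*pi/3)) + (2) + (3 + 2*exp(-2*I*pi/3) + 3*exp(2*I*pi/3)) + (1 + exp(I*pi/3) + 2*exp(2*I*pi/3))] = 12/6 = 2
  <chi_rho, chi_2> = (1/6)[1*(8)*conj(1) + 1*(1 + 2*exp(-I*pi/3) + exp(-2*I*pi/3) + 2*exp(I*pi/3))*conj(exp(2*I*pi/3)) + 1*(3 + 2*exp(-2*I*pi/3) + 3*exp(2*I*pi/3))*conj(exp(-2*I*pi/3)) + 1*(-2)*conj(1) + 1*(3 + 3*exp(-2*I*pi/3) + 2*exp(2*I*pi/3))*conj(exp(2*I*pi/3)) + 1*(1 + 2*exp(-I*pi/3) + exp(2*I*pi/3) + 2*exp(I*pi/3))*conj(exp(-2*I*pi/3))]
      = (1/6)[(8) + (-2 + 2*exp(-I*pi/3) + exp(-2*I*pi/3) + exp(2*I*pi/3)) + (-1) + (-2) + (-1) + (-2 + exp(-2*I*pi/3) + exp(2*I*pi/3) + 2*exp(I*pi/3))] = 0/6 = 0
  <chi_rho, chi_3> = (1/6)[1*(8)*conj(1) + 1*(1 + 2*exp(-I*pi/3) + exp(-2*I*pi/3) + 2*exp(I*pi/3))*conj(-1) + 1*(3 + 2*exp(-2*I*pi/3) + 3*exp(2*I*pi/3))*conj(1) + 1*(-2)*conj(-1) + 1*(3 + 3*exp(-2*I*pi/3) + 2*exp(2*I*pi/3))*conj(1) + 1*(1 + 2*exp(-I*pi/3) + exp(2*I*pi/3) + 2*exp(I*pi/3))*conj(-1)]
      = (1/6)[(8) + (-1 - 2*exp(I*pi/3) - exp(-2*I*pi/3) - 2*exp(-I*pi/3)) + (3 + 2*exp(-2*I*pi/3) + 3*exp(2*I*pi/3)) + (2) + (3 + 3*exp(-2*I*pi/3) + 2*exp(2*I*pi/3)) + (-1 - 2*exp(I*pi/3) - exp(2*I*pi/3) - 2*exp(-I*pi/3))] = 6/6 = 1
  <chi_rho, chi_4> = (1/6)[1*(8)*conj(1) + 1*(1 + 2*exp(-I*pi/3) + exp(-2*I*pi/3) + 2*exp(I*pi/3))*conj(exp(-2*I*pi/3)) + 1*(3 + 2*exp(-2*I*pi/3) + 3*exp(2*I*pi/3))*conj(exp(2*I*pi/3)) + 1*(-2)*conj(1) + 1*(3 + 3*exp(-2*I*pi/3) + 2*exp(2*I*pi/3))*conj(exp(-2*I*pi/3)) + 1*(1 + 2*exp(-I*pi/3) + exp(2*I*pi/3) + 2*exp(I*pi/3))*conj(exp(2*I*pi/3))]
      = (1/6)[(8) + (-1 + exp(2*I*pi/3) + 2*exp(I*pi/3)) + (3 + 3*exp(-2*I*pi/3) + 2*exp(2*I*pi/3)) + (-2) + (3 + 2*exp(-2*I*pi/3) + 3*exp(2*I*pi/3)) + (-1 + 2*exp(-I*pi/3) + exp(-2*I*pi/3))] = 6/6 = 1
  <chi_rho, chi_5> = (1/6)[1*(8)*conj(1) + 1*(1 + 2*exp(-I*pi/3) + exp(-2*I*pi/3) + 2*exp(I*pi/3))*conj(exp(-I*pi/3)) + 1*(3 + 2*exp(-2*I*pi/3) + 3*exp(2*I*pi/3))*conj(exp(-2*I*pi/3)) + 1*(-2)*conj(-1) + 1*(3 + 3*exp(-2*I*pi/3) + 2*exp(2*I*pi/3))*conj(exp(2*I*pi/3)) + 1*(1 + 2*exp(-I*pi/3) + exp(2*I*pi/3) + 2*exp(I*pi/3))*conj(exp(I*pi/3))]
      = (1/6)[(8) + (2 + exp(-I*pi/3) + exp(I*pi/3) + 2*exp(2*I*pi/3)) + (-1) + (2) + (-1) + (2 + 2*exp(-2*I*pi/3) + exp(-I*pi/3) + exp(I*pi/3))] = 12/6 = 2
(Exp terms are combined using exp(i*s)*conj(exp(i*t)) = exp(i*(s-t)), and sums of them are collapsed using the identity that for every m > 1 the m distinct m-th roots of unity sum to 0, e.g. 1 + exp(2*I*pi/3) + exp(-2*I*pi/3) = 0.)
Dimension check: dim(rho) = sum (mult * dim) = 2*1 + 2*1 + 0*1 + 1*1 + 1*1 + 2*1 = 8 = chi_rho(e) = 8.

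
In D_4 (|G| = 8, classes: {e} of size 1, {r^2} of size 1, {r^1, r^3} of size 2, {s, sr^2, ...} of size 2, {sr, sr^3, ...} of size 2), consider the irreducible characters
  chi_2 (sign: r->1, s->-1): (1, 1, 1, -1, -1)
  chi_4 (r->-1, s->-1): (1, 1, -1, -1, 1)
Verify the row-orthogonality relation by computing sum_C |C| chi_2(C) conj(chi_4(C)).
Sum = 0; so <chi_2, chi_4> = 0 (distinct irreducibles are orthogonal).

Justification: Compute term by term over conjugacy classes (|C| * chi_2(C) * conj(chi_4(C))):
  1*(1)*conj(1) + 1*(1)*conj(1) + 2*(1)*conj(-1) + 2*(-1)*conj(-1) + 2*(-1)*conj(1)
  = (1) + (1) + (-2) + (2) + (-2)
  = 0.
Dividing by |G| = 8 gives 0/8 = 0, matching the row-orthogonality relation <chi_2, chi_4> = [chi_2 = chi_4].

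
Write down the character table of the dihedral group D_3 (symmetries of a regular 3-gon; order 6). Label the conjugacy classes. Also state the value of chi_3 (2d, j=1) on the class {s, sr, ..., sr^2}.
Conjugacy classes: {e} of size 1, {r^1, r^2} of size 2, {s, sr, ..., sr^2} of size 3.
Character table:
  irrep \ class              {e} (size 1)  {r^1, r^2} (size 2)  {s, sr, ..., sr^2} (size 3)
  chi_1 (triv)               1             1                    1                          
  chi_2 (sign: r->1, s->-1)  1             1                    -1                         
  chi_3 (2d, j=1)            2             -1                   0                          

Spot check: chi_3 (2d, j=1) on {s, sr, ..., sr^2} = 0.

Solution. D_3 has order 2*3 = 6 with 3 conjugacy classes, hence 3 irreducibles. Sum of squared dims 1 + 1 + 4 = 6 = |G|. Linear characters come from the abelianisation; the 2-dimensional irreps have character r^k -> 2*cos(2*pi*j*k/3), reflections -> 0.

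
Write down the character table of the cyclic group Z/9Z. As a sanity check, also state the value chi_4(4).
Character table of Z/9Z (irreps indexed chi_0,...,chi_8 with chi_k(m) = zeta_9^(k*m), zeta_9 = exp(2*pi*i/9)):
  irrep \ class  {0} (size 1)  {1} (size 1)    {2} (size 1)    {3} (size 1)    {4} (size 1)    {5} (size 1)    {6} (size 1)    {7} (size 1)    {8} (size 1)  
  chi_0          1             1               1               1               1               1               1               1               1             
  chi_1          1             exp(2*I*pi/9)   exp(4*I*pi/9)   exp(2*I*pi/3)   exp(8*I*pi/9)   exp(-8*I*pi/9)  exp(-2*I*pi/3)  exp(-4*I*pi/9)  exp(-2*I*pi/9)
  chi_2          1             exp(4*I*pi/9)   exp(8*I*pi/9)   exp(-2*I*pi/3)  exp(-2*I*pi/9)  exp(2*I*pi/9)   exp(2*I*pi/3)   exp(-8*I*pi/9)  exp(-4*I*pi/9)
  chi_3          1             exp(2*I*pi/3)   exp(-2*I*pi/3)  1               exp(2*I*pi/3)   exp(-2*I*pi/3)  1               exp(2*I*pi/3)   exp(-2*I*pi/3)
  chi_4          1             exp(8*I*pi/9)   exp(-2*I*pi/9)  exp(2*I*pi/3)   exp(-4*I*pi/9)  exp(4*I*pi/9)   exp(-2*I*pi/3)  exp(2*I*pi/9)   exp(-8*I*pi/9)
  chi_5          1             exp(-8*I*pi/9)  exp(2*I*pi/9)   exp(-2*I*pi/3)  exp(4*I*pi/9)   exp(-4*I*pi/9)  exp(2*I*pi/3)   exp(-2*I*pi/9)  exp(8*I*pi/9) 
  chi_6          1             exp(-2*I*pi/3)  exp(2*I*pi/3)   1               exp(-2*I*pi/3)  exp(2*I*pi/3)   1               exp(-2*I*pi/3)  exp(2*I*pi/3) 
  chi_7          1             exp(-4*I*pi/9)  exp(-8*I*pi/9)  exp(2*I*pi/3)   exp(2*I*pi/9)   exp(-2*I*pi/9)  exp(-2*I*pi/3)  exp(8*I*pi/9)   exp(4*I*pi/9) 
  chi_8          1             exp(-2*I*pi/9)  exp(-4*I*pi/9)  exp(-2*I*pi/3)  exp(-8*I*pi/9)  exp(8*I*pi/9)   exp(2*I*pi/3)   exp(4*I*pi/9)   exp(2*I*pi/9) 

Spot check: chi_4(4) = zeta_9^(4*4) = zeta_9^16 = exp(-4*I*pi/9).

Details: Z/9Z is abelian, so all 9 irreducible complex representations are 1-dimensional. They are given by chi_k(m) = zeta_9^(k*m) for k = 0,...,8. Row orthogonality: sum_m chi_k(m) conj(chi_l(m)) = 9 * [k = l].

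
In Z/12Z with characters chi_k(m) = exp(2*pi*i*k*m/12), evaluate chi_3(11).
chi_3(11) = zeta_12^33 = -I

Details: chi_3(11) = zeta_12^(3*11) = zeta_12^33. Since zeta_12^12 = 1, this equals zeta_12^9 = exp(2*pi*i*9/12) = -I.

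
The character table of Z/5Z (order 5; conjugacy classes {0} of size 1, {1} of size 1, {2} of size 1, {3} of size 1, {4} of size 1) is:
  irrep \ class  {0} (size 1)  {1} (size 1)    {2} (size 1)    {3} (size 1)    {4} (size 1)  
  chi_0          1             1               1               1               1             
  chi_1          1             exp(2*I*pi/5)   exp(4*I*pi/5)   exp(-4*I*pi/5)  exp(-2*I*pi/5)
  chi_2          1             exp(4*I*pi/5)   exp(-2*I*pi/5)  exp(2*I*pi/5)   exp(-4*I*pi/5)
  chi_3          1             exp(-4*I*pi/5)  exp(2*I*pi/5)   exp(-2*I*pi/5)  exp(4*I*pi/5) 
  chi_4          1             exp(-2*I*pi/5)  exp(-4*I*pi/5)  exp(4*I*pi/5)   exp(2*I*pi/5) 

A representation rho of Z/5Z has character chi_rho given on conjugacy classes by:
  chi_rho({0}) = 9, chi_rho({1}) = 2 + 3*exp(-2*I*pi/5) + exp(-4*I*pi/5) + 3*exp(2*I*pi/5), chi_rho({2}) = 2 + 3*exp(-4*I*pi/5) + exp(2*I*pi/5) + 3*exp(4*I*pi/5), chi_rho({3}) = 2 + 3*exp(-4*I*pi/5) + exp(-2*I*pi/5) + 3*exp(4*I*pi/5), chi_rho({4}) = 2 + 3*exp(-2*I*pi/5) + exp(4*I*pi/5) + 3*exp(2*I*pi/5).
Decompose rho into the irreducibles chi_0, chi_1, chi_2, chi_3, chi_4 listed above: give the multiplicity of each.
Multiplicities: chi_0: 2, chi_1: 3, chi_2: 0, chi_3: 1, chi_4: 3.

Justification: Use <chi_rho, chi> = (1/|G|) sum_C |C| * chi_rho(C) * conj(chi(C)) with |G| = 5 for each irreducible chi in the table:
  <chi_rho, chi_0> = (1/5)[1*(9)*conj(1) + 1*(2 + 3*exp(-2*I*pi/5) + exp(-4*I*pi/5) + 3*exp(2*I*pi/5))*conj(1) + 1*(2 + 3*exp(-4*I*pi/5) + exp(2*I*pi/5) + 3*exp(4*I*pi/5))*conj(1) + 1*(2 + 3*exp(-4*I*pi/5) + exp(-2*I*pi/5) + 3*exp(4*I*pi/5))*conj(1) + 1*(2 + 3*exp(-2*I*pi/5) + exp(4*I*pi/5) + 3*exp(2*I*pi/5))*conj(1)]
      = (1/5)[(9) + (2 + 3*exp(-2*I*pi/5) + exp(-4*I*pi/5) + 3*exp(2*I*pi/5)) + (2 + 3*exp(-4*I*pi/5) + exp(2*I*pi/5) + 3*exp(4*I*pi/5)) + (2 + 3*exp(-4*I*pi/5) + exp(-2*I*pi/5) + 3*exp(4*I*pi/5)) + (2 + 3*exp(-2*I*pi/5) + exp(4*I*pi/5) + 3*exp(2*I*pi/5))] = 10/5 = 2
  <chi_rho, chi_1> = (1/5)[1*(9)*conj(1) + 1*(2 + 3*exp(-2*I*pi/5) + exp(-4*I*pi/5) + 3*exp(2*I*pi/5))*conj(exp(2*I*pi/5)) + 1*(2 + 3*exp(-4*I*pi/5) + exp(2*I*pi/5) + 3*exp(4*I*pi/5))*conj(exp(4*I*pi/5)) + 1*(2 + 3*exp(-4*I*pi/5) + exp(-2*I*pi/5) + 3*exp(4*I*pi/5))*conj(exp(-4*I*pi/5)) + 1*(2 + 3*exp(-2*I*pi/5) + exp(4*I*pi/5) + 3*exp(2*I*pi/5))*conj(exp(-2*I*pi/5))]
      = (1/5)[(9) + (3 + 2*exp(-2*I*pi/5) + 3*exp(-4*I*pi/5) + exp(4*I*pi/5)) + (3 + 2*exp(-4*I*pi/5) + exp(-2*I*pi/5) + 3*exp(2*I*pi/5)) + (3 + 3*exp(-2*I*pi/5) + exp(2*I*pi/5) + 2*exp(4*I*pi/5)) + (3 + exp(-4*I*pi/5) + 3*exp(4*I*pi/5) + 2*exp(2*I*pi/5))] = 15/5 = 3
  <chi_rho, chi_2> = (1/5)[1*(9)*conj(1) + 1*(2 + 3*exp(-2*I*pi/5) + exp(-4*I*pi/5) + 3*exp(2*I*pi/5))*conj(exp(4*I*pi/5)) + 1*(2 + 3*exp(-4*I*pi/5) + exp(2*I*pi/5) + 3*exp(4*I*pi/5))*conj(exp(-2*I*pi/5)) + 1*(2 + 3*exp(-4*I*pi/5) + exp(-2*I*pi/5) + 3*exp(4*I*pi/5))*conj(exp(2*I*pi/5)) + 1*(2 + 3*exp(-2*I*pi/5) + exp(4*I*pi/5) + 3*exp(2*I*pi/5))*conj(exp(-4*I*pi/5))]
      = (1/5)[(9) + (3*exp(-2*I*pi/5) + 2*exp(-4*I*pi/5) + exp(2*I*pi/5) + 3*exp(4*I*pi/5)) + (3*exp(-2*I*pi/5) + 3*exp(-4*I*pi/5) + exp(4*I*pi/5) + 2*exp(2*I*pi/5)) + (2*exp(-2*I*pi/5) + exp(-4*I*pi/5) + 3*exp(4*I*pi/5) + 3*exp(2*I*pi/5)) + (3*exp(-4*I*pi/5) + exp(-2*I*pi/5) + 2*exp(4*I*pi/5) + 3*exp(2*I*pi/5))] = 0/5 = 0
  <chi_rho, chi_3> = (1/5)[1*(9)*conj(1) + 1*(2 + 3*exp(-2*I*pi/5) + exp(-4*I*pi/5) + 3*exp(2*I*pi/5))*conj(exp(-4*I*pi/5)) + 1*(2 + 3*exp(-4*I*pi/5) + exp(2*I*pi/5) + 3*exp(4*I*pi/5))*conj(exp(2*I*pi/5)) + 1*(2 + 3*exp(-4*I*pi/5) + exp(-2*I*pi/5) + 3*exp(4*I*pi/5))*conj(exp(-2*I*pi/5)) + 1*(2 + 3*exp(-2*I*pi/5) + exp(4*I*pi/5) + 3*exp(2*I*pi/5))*conj(exp(4*I*pi/5))]
      = (1/5)[(9) + (1 + 3*exp(-4*I*pi/5) + 2*exp(4*I*pi/5) + 3*exp(2*I*pi/5)) + (1 + 2*exp(-2*I*pi/5) + 3*exp(4*I*pi/5) + 3*exp(2*I*pi/5)) + (1 + 3*exp(-2*I*pi/5) + 3*exp(-4*I*pi/5) + 2*exp(2*I*pi/5)) + (1 + 3*exp(-2*I*pi/5) + 2*exp(-4*I*pi/5) + 3*exp(4*I*pi/5))] = 5/5 = 1
  <chi_rho, chi_4> = (1/5)[1*(9)*conj(1) + 1*(2 + 3*exp(-2*I*pi/5) + exp(-4*I*pi/5) + 3*exp(2*I*pi/5))*conj(exp(-2*I*pi/5)) + 1*(2 + 3*exp(-4*I*pi/5) + exp(2*I*pi/5) + 3*exp(4*I*pi/5))*conj(exp(-4*I*pi/5)) + 1*(2 + 3*exp(-4*I*pi/5) + exp(-2*I*pi/5) + 3*exp(4*I*pi/5))*conj(exp(4*I*pi/5)) + 1*(2 + 3*exp(-2*I*pi/5) + exp(4*I*pi/5) + 3*exp(2*I*pi/5))*conj(exp(2*I*pi/5))]
      = (1/5)[(9) + (3 + exp(-2*I*pi/5) + 3*exp(4*I*pi/5) + 2*exp(2*I*pi/5)) + (3 + 3*exp(-2*I*pi/5) + exp(-4*I*pi/5) + 2*exp(4*I*pi/5)) + (3 + 2*exp(-4*I*pi/5) + exp(4*I*pi/5) + 3*exp(2*I*pi/5)) + (3 + 2*exp(-2*I*pi/5) + 3*exp(-4*I*pi/5) + exp(2*I*pi/5))] = 15/5 = 3
(Exp terms are combined using exp(i*s)*conj(exp(i*t)) = exp(i*(s-t)), and sums of them are collapsed using the identity that for every m > 1 the m distinct m-th roots of unity sum to 0, e.g. 1 + exp(2*I*pi/3) + exp(-2*I*pi/3) = 0.)
Dimension check: dim(rho) = sum (mult * dim) = 2*1 + 3*1 + 0*1 + 1*1 + 3*1 = 9 = chi_rho(e) = 9.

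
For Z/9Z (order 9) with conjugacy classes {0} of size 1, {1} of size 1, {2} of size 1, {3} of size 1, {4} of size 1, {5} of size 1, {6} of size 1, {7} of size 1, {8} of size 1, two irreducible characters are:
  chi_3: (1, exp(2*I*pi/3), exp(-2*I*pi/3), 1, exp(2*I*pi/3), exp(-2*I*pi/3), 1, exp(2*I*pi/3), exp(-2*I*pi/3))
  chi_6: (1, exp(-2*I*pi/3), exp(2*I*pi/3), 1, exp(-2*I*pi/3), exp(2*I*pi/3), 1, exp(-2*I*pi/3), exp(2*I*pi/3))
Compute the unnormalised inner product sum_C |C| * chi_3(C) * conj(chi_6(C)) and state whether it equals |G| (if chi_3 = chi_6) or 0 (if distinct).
Sum = 0; so <chi_3, chi_6> = 0 (distinct irreducibles are orthogonal).

Details: Compute term by term over conjugacy classes (|C| * chi_3(C) * conj(chi_6(C))):
  1*(1)*conj(1) + 1*(exp(2*I*pi/3))*conj(exp(-2*I*pi/3)) + 1*(exp(-2*I*pi/3))*conj(exp(2*I*pi/3)) + 1*(1)*conj(1) + 1*(exp(2*I*pi/3))*conj(exp(-2*I*pi/3)) + 1*(exp(-2*I*pi/3))*conj(exp(2*I*pi/3)) + 1*(1)*conj(1) + 1*(exp(2*I*pi/3))*conj(exp(-2*I*pi/3)) + 1*(exp(-2*I*pi/3))*conj(exp(2*I*pi/3))
  = (1) + (exp(-2*I*pi/3)) + (exp(2*I*pi/3)) + (1) + (exp(-2*I*pi/3)) + (exp(2*I*pi/3)) + (1) + (exp(-2*I*pi/3)) + (exp(2*I*pi/3))
  = 0.
(Exp terms are combined using exp(i*s)*conj(exp(i*t)) = exp(i*(s-t)), and sums of them are collapsed using the identity that for every m > 1 the m distinct m-th roots of unity sum to 0, e.g. 1 + exp(2*I*pi/3) + exp(-2*I*pi/3) = 0.)
Dividing by |G| = 9 gives 0/9 = 0, matching the row-orthogonality relation <chi_3, chi_6> = [chi_3 = chi_6].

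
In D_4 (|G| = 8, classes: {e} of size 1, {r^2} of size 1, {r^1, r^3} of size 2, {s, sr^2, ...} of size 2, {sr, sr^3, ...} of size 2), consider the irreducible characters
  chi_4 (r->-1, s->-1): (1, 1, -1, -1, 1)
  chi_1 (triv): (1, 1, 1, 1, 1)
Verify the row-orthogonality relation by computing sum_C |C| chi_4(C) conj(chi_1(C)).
Sum = 0; so <chi_4, chi_1> = 0 (distinct irreducibles are orthogonal).

Justification: Compute term by term over conjugacy classes (|C| * chi_4(C) * conj(chi_1(C))):
  1*(1)*conj(1) + 1*(1)*conj(1) + 2*(-1)*conj(1) + 2*(-1)*conj(1) + 2*(1)*conj(1)
  = (1) + (1) + (-2) + (-2) + (2)
  = 0.
Dividing by |G| = 8 gives 0/8 = 0, matching the row-orthogonality relation <chi_4, chi_1> = [chi_4 = chi_1].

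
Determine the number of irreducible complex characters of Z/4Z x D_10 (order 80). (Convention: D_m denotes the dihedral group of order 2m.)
32

Argument: The number of irreducible complex representations of a finite group equals its number of conjugacy classes. For a direct product, #classes(G x H) = #classes(G) * #classes(H). Z/4Z has 4 classes (abelian), D_10 has 8 classes, so 4 * 8 = 32, so Z/4Z x D_10 (order 80) has exactly 32 irreducible complex representations.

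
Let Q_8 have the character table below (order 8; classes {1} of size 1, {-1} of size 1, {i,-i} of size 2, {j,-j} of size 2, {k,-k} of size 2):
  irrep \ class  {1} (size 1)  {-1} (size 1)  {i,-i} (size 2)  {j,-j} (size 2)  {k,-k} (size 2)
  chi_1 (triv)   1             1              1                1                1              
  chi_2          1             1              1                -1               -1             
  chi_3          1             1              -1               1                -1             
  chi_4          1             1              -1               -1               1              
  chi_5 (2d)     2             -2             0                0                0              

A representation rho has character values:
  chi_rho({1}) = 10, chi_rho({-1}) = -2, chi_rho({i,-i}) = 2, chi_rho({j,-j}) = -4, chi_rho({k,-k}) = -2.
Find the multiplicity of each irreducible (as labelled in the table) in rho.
Multiplicities: chi_1: 0, chi_2: 3, chi_3: 0, chi_4: 1, chi_5: 3.

Proof sketch: Use <chi_rho, chi> = (1/|G|) sum_C |C| * chi_rho(C) * conj(chi(C)) with |G| = 8 for each irreducible chi in the table:
  <chi_rho, chi_1> = (1/8)[1*(10)*conj(1) + 1*(-2)*conj(1) + 2*(2)*conj(1) + 2*(-4)*conj(1) + 2*(-2)*conj(1)]
      = (1/8)[(10) + (-2) + (4) + (-8) + (-4)] = 0/8 = 0
  <chi_rho, chi_2> = (1/8)[1*(10)*conj(1) + 1*(-2)*conj(1) + 2*(2)*conj(1) + 2*(-4)*conj(-1) + 2*(-2)*conj(-1)]
      = (1/8)[(10) + (-2) + (4) + (8) + (4)] = 24/8 = 3
  <chi_rho, chi_3> = (1/8)[1*(10)*conj(1) + 1*(-2)*conj(1) + 2*(2)*conj(-1) + 2*(-4)*conj(1) + 2*(-2)*conj(-1)]
      = (1/8)[(10) + (-2) + (-4) + (-8) + (4)] = 0/8 = 0
  <chi_rho, chi_4> = (1/8)[1*(10)*conj(1) + 1*(-2)*conj(1) + 2*(2)*conj(-1) + 2*(-4)*conj(-1) + 2*(-2)*conj(1)]
      = (1/8)[(10) + (-2) + (-4) + (8) + (-4)] = 8/8 = 1
  <chi_rho, chi_5> = (1/8)[1*(10)*conj(2) + 1*(-2)*conj(-2) + 2*(2)*conj(0) + 2*(-4)*conj(0) + 2*(-2)*conj(0)]
      = (1/8)[(20) + (4) + (0) + (0) + (0)] = 24/8 = 3
Dimension check: dim(rho) = sum (mult * dim) = 0*1 + 3*1 + 0*1 + 1*1 + 3*2 = 10 = chi_rho(e) = 10.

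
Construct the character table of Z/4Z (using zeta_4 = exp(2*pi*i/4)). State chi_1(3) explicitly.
Character table of Z/4Z (irreps indexed chi_0,...,chi_3 with chi_k(m) = zeta_4^(k*m), zeta_4 = exp(2*pi*i/4)):
  irrep \ class  {0} (size 1)  {1} (size 1)  {2} (size 1)  {3} (size 1)
  chi_0          1             1             1             1           
  chi_1          1             I             -1            -I          
  chi_2          1             -1            1             -1          
  chi_3          1             -I            -1            I           

Spot check: chi_1(3) = zeta_4^(1*3) = zeta_4^3 = -I.

Reasoning: Z/4Z is abelian, so all 4 irreducible complex representations are 1-dimensional. They are given by chi_k(m) = zeta_4^(k*m) for k = 0,...,3. Row orthogonality: sum_m chi_k(m) conj(chi_l(m)) = 4 * [k = l].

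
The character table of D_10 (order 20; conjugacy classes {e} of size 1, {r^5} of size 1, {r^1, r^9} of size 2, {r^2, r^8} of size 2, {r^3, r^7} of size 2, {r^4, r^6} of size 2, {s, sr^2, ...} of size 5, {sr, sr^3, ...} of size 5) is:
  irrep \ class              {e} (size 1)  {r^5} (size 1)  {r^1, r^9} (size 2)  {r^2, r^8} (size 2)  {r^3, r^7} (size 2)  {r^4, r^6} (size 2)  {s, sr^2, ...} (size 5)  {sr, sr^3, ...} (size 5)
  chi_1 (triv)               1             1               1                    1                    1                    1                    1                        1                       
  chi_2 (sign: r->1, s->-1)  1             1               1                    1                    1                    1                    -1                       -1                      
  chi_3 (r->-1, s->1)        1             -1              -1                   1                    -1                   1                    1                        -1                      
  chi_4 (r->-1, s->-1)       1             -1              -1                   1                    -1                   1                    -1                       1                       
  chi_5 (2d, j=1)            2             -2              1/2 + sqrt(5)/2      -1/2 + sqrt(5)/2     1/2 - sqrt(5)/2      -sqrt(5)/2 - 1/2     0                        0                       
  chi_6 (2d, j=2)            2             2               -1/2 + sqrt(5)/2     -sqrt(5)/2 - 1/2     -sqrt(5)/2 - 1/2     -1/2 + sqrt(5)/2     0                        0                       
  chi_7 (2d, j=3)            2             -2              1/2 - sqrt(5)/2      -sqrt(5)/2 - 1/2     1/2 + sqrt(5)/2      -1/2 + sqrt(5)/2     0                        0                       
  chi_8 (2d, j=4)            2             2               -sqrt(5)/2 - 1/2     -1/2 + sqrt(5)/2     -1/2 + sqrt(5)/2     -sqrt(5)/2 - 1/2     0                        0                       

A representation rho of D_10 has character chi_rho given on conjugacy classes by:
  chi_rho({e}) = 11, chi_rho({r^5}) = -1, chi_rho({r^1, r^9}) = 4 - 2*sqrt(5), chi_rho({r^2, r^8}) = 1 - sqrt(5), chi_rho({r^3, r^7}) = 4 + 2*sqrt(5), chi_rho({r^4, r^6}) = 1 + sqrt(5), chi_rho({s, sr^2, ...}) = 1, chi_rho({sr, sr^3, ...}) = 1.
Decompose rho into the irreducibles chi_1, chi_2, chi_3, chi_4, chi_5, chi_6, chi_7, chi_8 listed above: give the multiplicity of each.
Multiplicities: chi_1: 2, chi_2: 1, chi_3: 0, chi_4: 0, chi_5: 0, chi_6: 0, chi_7: 3, chi_8: 1.

Use <chi_rho, chi> = (1/|G|) sum_C |C| * chi_rho(C) * conj(chi(C)) with |G| = 20 for each irreducible chi in the table:
  <chi_rho, chi_1> = (1/20)[1*(11)*conj(1) + 1*(-1)*conj(1) + 2*(4 - 2*sqrt(5))*conj(1) + 2*(1 - sqrt(5))*conj(1) + 2*(4 + 2*sqrt(5))*conj(1) + 2*(1 + sqrt(5))*conj(1) + 5*(1)*conj(1) + 5*(1)*conj(1)]
      = (1/20)[(11) + (-1) + (8 - 4*sqrt(5)) + (2 - 2*sqrt(5)) + (8 + 4*sqrt(5)) + (2 + 2*sqrt(5)) + (5) + (5)] = 40/20 = 2
  <chi_rho, chi_2> = (1/20)[1*(11)*conj(1) + 1*(-1)*conj(1) + 2*(4 - 2*sqrt(5))*conj(1) + 2*(1 - sqrt(5))*conj(1) + 2*(4 + 2*sqrt(5))*conj(1) + 2*(1 + sqrt(5))*conj(1) + 5*(1)*conj(-1) + 5*(1)*conj(-1)]
      = (1/20)[(11) + (-1) + (8 - 4*sqrt(5)) + (2 - 2*sqrt(5)) + (8 + 4*sqrt(5)) + (2 + 2*sqrt(5)) + (-5) + (-5)] = 20/20 = 1
  <chi_rho, chi_3> = (1/20)[1*(11)*conj(1) + 1*(-1)*conj(-1) + 2*(4 - 2*sqrt(5))*conj(-1) + 2*(1 - sqrt(5))*conj(1) + 2*(4 + 2*sqrt(5))*conj(-1) + 2*(1 + sqrt(5))*conj(1) + 5*(1)*conj(1) + 5*(1)*conj(-1)]
      = (1/20)[(11) + (1) + (-8 + 4*sqrt(5)) + (2 - 2*sqrt(5)) + (-4*sqrt(5) - 8) + (2 + 2*sqrt(5)) + (5) + (-5)] = 0/20 = 0
  <chi_rho, chi_4> = (1/20)[1*(11)*conj(1) + 1*(-1)*conj(-1) + 2*(4 - 2*sqrt(5))*conj(-1) + 2*(1 - sqrt(5))*conj(1) + 2*(4 + 2*sqrt(5))*conj(-1) + 2*(1 + sqrt(5))*conj(1) + 5*(1)*conj(-1) + 5*(1)*conj(1)]
      = (1/20)[(11) + (1) + (-8 + 4*sqrt(5)) + (2 - 2*sqrt(5)) + (-4*sqrt(5) - 8) + (2 + 2*sqrt(5)) + (-5) + (5)] = 0/20 = 0
  <chi_rho, chi_5> = (1/20)[1*(11)*conj(2) + 1*(-1)*conj(-2) + 2*(4 - 2*sqrt(5))*conj(1/2 + sqrt(5)/2) + 2*(1 - sqrt(5))*conj(-1/2 + sqrt(5)/2) + 2*(4 + 2*sqrt(5))*conj(1/2 - sqrt(5)/2) + 2*(1 + sqrt(5))*conj(-sqrt(5)/2 - 1/2) + 5*(1)*conj(0) + 5*(1)*conj(0)]
      = (1/20)[(22) + (2) + (-6 + 2*sqrt(5)) + (-6 + 2*sqrt(5)) + (-6 - 2*sqrt(5)) + (-6 - 2*sqrt(5)) + (0) + (0)] = 0/20 = 0
  <chi_rho, chi_6> = (1/20)[1*(11)*conj(2) + 1*(-1)*conj(2) + 2*(4 - 2*sqrt(5))*conj(-1/2 + sqrt(5)/2) + 2*(1 - sqrt(5))*conj(-sqrt(5)/2 - 1/2) + 2*(4 + 2*sqrt(5))*conj(-sqrt(5)/2 - 1/2) + 2*(1 + sqrt(5))*conj(-1/2 + sqrt(5)/2) + 5*(1)*conj(0) + 5*(1)*conj(0)]
      = (1/20)[(22) + (-2) + (-14 + 6*sqrt(5)) + (4) + (-14 - 6*sqrt(5)) + (4) + (0) + (0)] = 0/20 = 0
  <chi_rho, chi_7> = (1/20)[1*(11)*conj(2) + 1*(-1)*conj(-2) + 2*(4 - 2*sqrt(5))*conj(1/2 - sqrt(5)/2) + 2*(1 - sqrt(5))*conj(-sqrt(5)/2 - 1/2) + 2*(4 + 2*sqrt(5))*conj(1/2 + sqrt(5)/2) + 2*(1 + sqrt(5))*conj(-1/2 + sqrt(5)/2) + 5*(1)*conj(0) + 5*(1)*conj(0)]
      = (1/20)[(22) + (2) + (14 - 6*sqrt(5)) + (4) + (6*sqrt(5) + 14) + (4) + (0) + (0)] = 60/20 = 3
  <chi_rho, chi_8> = (1/20)[1*(11)*conj(2) + 1*(-1)*conj(2) + 2*(4 - 2*sqrt(5))*conj(-sqrt(5)/2 - 1/2) + 2*(1 - sqrt(5))*conj(-1/2 + sqrt(5)/2) + 2*(4 + 2*sqrt(5))*conj(-1/2 + sqrt(5)/2) + 2*(1 + sqrt(5))*conj(-sqrt(5)/2 - 1/2) + 5*(1)*conj(0) + 5*(1)*conj(0)]
      = (1/20)[(22) + (-2) + (6 - 2*sqrt(5)) + (-6 + 2*sqrt(5)) + (2*sqrt(5) + 6) + (-6 - 2*sqrt(5)) + (0) + (0)] = 20/20 = 1
Dimension check: dim(rho) = sum (mult * dim) = 2*1 + 1*1 + 0*1 + 0*1 + 0*2 + 0*2 + 3*2 + 1*2 = 11 = chi_rho(e) = 11.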